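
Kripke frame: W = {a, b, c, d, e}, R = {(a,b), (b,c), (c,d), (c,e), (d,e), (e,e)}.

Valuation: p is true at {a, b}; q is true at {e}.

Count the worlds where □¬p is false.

1

a: successors {b}; ¬p there: b:F. ✗
b: successors {c}; ¬p there: c:T. ✓
c: successors {d, e}; ¬p there: d:T, e:T. ✓
d: successors {e}; ¬p there: e:T. ✓
e: successors {e}; ¬p there: e:T. ✓
Satisfying worlds: {b, c, d, e}.
So □¬p fails at the other 1 world.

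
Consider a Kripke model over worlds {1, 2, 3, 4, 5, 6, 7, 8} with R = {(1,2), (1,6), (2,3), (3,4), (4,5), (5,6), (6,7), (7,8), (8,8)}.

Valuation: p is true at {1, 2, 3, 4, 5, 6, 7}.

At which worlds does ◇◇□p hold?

1: successors {2, 6}; ◇□p there: 2:T, 6:F. ✓
2: successors {3}; ◇□p there: 3:T. ✓
3: successors {4}; ◇□p there: 4:T. ✓
4: successors {5}; ◇□p there: 5:T. ✓
5: successors {6}; ◇□p there: 6:F. ✗
6: successors {7}; ◇□p there: 7:F. ✗
7: successors {8}; ◇□p there: 8:F. ✗
8: successors {8}; ◇□p there: 8:F. ✗

{1, 2, 3, 4}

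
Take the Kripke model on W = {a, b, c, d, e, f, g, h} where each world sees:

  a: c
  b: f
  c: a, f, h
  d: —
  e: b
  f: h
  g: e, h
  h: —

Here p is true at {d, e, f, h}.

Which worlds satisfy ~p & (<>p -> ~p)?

a: ~p is T, <>p -> ~p is T. ✓
b: ~p is T, <>p -> ~p is T. ✓
c: ~p is T, <>p -> ~p is T. ✓
d: ~p is F, <>p -> ~p is T. ✗
e: ~p is F, <>p -> ~p is T. ✗
f: ~p is F, <>p -> ~p is F. ✗
g: ~p is T, <>p -> ~p is T. ✓
h: ~p is F, <>p -> ~p is T. ✗

{a, b, c, g}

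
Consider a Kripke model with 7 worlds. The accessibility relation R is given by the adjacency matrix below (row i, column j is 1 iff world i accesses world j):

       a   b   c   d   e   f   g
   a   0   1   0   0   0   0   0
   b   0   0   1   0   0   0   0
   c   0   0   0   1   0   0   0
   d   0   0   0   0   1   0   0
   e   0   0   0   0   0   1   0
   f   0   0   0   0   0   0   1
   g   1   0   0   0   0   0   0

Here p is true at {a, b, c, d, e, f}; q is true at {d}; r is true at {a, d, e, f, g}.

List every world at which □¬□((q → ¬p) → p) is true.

a: successors {b}; ¬□((q → ¬p) → p) there: b:F. ✗
b: successors {c}; ¬□((q → ¬p) → p) there: c:F. ✗
c: successors {d}; ¬□((q → ¬p) → p) there: d:F. ✗
d: successors {e}; ¬□((q → ¬p) → p) there: e:F. ✗
e: successors {f}; ¬□((q → ¬p) → p) there: f:T. ✓
f: successors {g}; ¬□((q → ¬p) → p) there: g:F. ✗
g: successors {a}; ¬□((q → ¬p) → p) there: a:F. ✗

{e}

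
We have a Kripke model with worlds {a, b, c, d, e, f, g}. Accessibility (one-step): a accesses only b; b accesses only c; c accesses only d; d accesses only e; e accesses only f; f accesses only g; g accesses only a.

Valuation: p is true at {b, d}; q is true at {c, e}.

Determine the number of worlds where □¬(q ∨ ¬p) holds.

a: successors {b}; ¬(q ∨ ¬p) there: b:T. ✓
b: successors {c}; ¬(q ∨ ¬p) there: c:F. ✗
c: successors {d}; ¬(q ∨ ¬p) there: d:T. ✓
d: successors {e}; ¬(q ∨ ¬p) there: e:F. ✗
e: successors {f}; ¬(q ∨ ¬p) there: f:F. ✗
f: successors {g}; ¬(q ∨ ¬p) there: g:F. ✗
g: successors {a}; ¬(q ∨ ¬p) there: a:F. ✗
Satisfying worlds: {a, c}.

2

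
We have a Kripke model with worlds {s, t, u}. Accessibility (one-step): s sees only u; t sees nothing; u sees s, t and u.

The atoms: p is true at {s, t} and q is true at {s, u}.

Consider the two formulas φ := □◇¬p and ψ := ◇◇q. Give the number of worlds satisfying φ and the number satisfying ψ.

For □◇¬p:
s: successors {u}; ◇¬p there: u:T. ✓
t: no successors, so □◇¬p holds vacuously. ✓
u: successors {s, t, u}; ◇¬p there: s:T, t:F, u:T. ✗
— 2 worlds.
For ◇◇q:
s: successors {u}; ◇q there: u:T. ✓
t: no successors, so ◇◇q fails. ✗
u: successors {s, t, u}; ◇q there: s:T, t:F, u:T. ✓
— 2 worlds.

2 and 2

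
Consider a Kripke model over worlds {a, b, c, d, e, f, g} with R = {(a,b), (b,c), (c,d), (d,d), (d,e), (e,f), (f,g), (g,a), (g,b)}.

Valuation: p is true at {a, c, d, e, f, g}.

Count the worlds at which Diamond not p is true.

2

a: successors {b}; not p there: b:T. ✓
b: successors {c}; not p there: c:F. ✗
c: successors {d}; not p there: d:F. ✗
d: successors {d, e}; not p there: d:F, e:F. ✗
e: successors {f}; not p there: f:F. ✗
f: successors {g}; not p there: g:F. ✗
g: successors {a, b}; not p there: a:F, b:T. ✓
Satisfying worlds: {a, g}.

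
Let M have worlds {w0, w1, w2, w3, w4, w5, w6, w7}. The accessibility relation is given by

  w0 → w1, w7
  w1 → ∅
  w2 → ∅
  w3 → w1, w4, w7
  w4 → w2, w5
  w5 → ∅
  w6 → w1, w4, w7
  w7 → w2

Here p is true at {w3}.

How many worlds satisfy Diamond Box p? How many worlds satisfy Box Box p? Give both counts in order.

5 and 5

For Diamond Box p:
w0: successors {w1, w7}; Box p there: w1:T, w7:F. ✓
w1: no successors, so Diamond Box p fails. ✗
w2: no successors, so Diamond Box p fails. ✗
w3: successors {w1, w4, w7}; Box p there: w1:T, w4:F, w7:F. ✓
w4: successors {w2, w5}; Box p there: w2:T, w5:T. ✓
w5: no successors, so Diamond Box p fails. ✗
w6: successors {w1, w4, w7}; Box p there: w1:T, w4:F, w7:F. ✓
w7: successors {w2}; Box p there: w2:T. ✓
— 5 worlds.
For Box Box p:
w0: successors {w1, w7}; Box p there: w1:T, w7:F. ✗
w1: no successors, so Box Box p holds vacuously. ✓
w2: no successors, so Box Box p holds vacuously. ✓
w3: successors {w1, w4, w7}; Box p there: w1:T, w4:F, w7:F. ✗
w4: successors {w2, w5}; Box p there: w2:T, w5:T. ✓
w5: no successors, so Box Box p holds vacuously. ✓
w6: successors {w1, w4, w7}; Box p there: w1:T, w4:F, w7:F. ✗
w7: successors {w2}; Box p there: w2:T. ✓
— 5 worlds.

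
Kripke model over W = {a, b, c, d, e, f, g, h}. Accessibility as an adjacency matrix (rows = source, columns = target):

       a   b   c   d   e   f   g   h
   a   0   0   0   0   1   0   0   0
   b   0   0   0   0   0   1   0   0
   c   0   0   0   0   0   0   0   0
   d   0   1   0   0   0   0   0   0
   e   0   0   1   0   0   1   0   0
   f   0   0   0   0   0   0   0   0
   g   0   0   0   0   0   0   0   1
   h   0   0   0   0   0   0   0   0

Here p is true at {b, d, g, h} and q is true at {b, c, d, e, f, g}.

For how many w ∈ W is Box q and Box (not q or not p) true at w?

a: Box q is T, Box (not q or not p) is T. ✓
b: Box q is T, Box (not q or not p) is T. ✓
c: Box q is T, Box (not q or not p) is T. ✓
d: Box q is T, Box (not q or not p) is F. ✗
e: Box q is T, Box (not q or not p) is T. ✓
f: Box q is T, Box (not q or not p) is T. ✓
g: Box q is F, Box (not q or not p) is T. ✗
h: Box q is T, Box (not q or not p) is T. ✓
Satisfying worlds: {a, b, c, e, f, h}.

6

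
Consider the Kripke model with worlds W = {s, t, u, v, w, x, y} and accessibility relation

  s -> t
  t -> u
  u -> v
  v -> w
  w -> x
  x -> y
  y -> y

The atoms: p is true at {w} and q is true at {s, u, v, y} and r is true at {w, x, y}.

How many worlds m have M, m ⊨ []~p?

6

s: successors {t}; ~p there: t:T. ✓
t: successors {u}; ~p there: u:T. ✓
u: successors {v}; ~p there: v:T. ✓
v: successors {w}; ~p there: w:F. ✗
w: successors {x}; ~p there: x:T. ✓
x: successors {y}; ~p there: y:T. ✓
y: successors {y}; ~p there: y:T. ✓
Satisfying worlds: {s, t, u, w, x, y}.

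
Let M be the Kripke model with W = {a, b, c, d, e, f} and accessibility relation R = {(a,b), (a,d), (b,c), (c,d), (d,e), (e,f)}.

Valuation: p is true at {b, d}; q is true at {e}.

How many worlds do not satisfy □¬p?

2

a: successors {b, d}; ¬p there: b:F, d:F. ✗
b: successors {c}; ¬p there: c:T. ✓
c: successors {d}; ¬p there: d:F. ✗
d: successors {e}; ¬p there: e:T. ✓
e: successors {f}; ¬p there: f:T. ✓
f: no successors, so □¬p holds vacuously. ✓
Satisfying worlds: {b, d, e, f}.
So □¬p fails at the other 2 worlds.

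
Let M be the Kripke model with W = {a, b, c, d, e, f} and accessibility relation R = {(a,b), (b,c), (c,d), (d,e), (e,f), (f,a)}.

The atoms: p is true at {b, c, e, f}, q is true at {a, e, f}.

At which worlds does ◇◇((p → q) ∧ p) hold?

a: successors {b}; ◇((p → q) ∧ p) there: b:F. ✗
b: successors {c}; ◇((p → q) ∧ p) there: c:F. ✗
c: successors {d}; ◇((p → q) ∧ p) there: d:T. ✓
d: successors {e}; ◇((p → q) ∧ p) there: e:T. ✓
e: successors {f}; ◇((p → q) ∧ p) there: f:F. ✗
f: successors {a}; ◇((p → q) ∧ p) there: a:F. ✗

{c, d}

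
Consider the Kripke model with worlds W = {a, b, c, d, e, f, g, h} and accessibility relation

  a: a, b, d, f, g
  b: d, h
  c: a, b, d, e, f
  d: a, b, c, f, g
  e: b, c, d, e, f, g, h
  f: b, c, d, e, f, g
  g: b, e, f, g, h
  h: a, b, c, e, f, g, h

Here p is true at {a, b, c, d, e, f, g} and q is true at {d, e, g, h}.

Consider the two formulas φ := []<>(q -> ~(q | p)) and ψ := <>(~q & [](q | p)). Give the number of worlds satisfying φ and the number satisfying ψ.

1 and 7

For []<>(q -> ~(q | p)):
a: successors {a, b, d, f, g}; <>(q -> ~(q | p)) there: a:T, b:F, d:T, f:T, g:T. ✗
b: successors {d, h}; <>(q -> ~(q | p)) there: d:T, h:T. ✓
c: successors {a, b, d, e, f}; <>(q -> ~(q | p)) there: a:T, b:F, d:T, e:T, f:T. ✗
d: successors {a, b, c, f, g}; <>(q -> ~(q | p)) there: a:T, b:F, c:T, f:T, g:T. ✗
e: successors {b, c, d, e, f, g, h}; <>(q -> ~(q | p)) there: b:F, c:T, d:T, e:T, f:T, g:T, h:T. ✗
f: successors {b, c, d, e, f, g}; <>(q -> ~(q | p)) there: b:F, c:T, d:T, e:T, f:T, g:T. ✗
g: successors {b, e, f, g, h}; <>(q -> ~(q | p)) there: b:F, e:T, f:T, g:T, h:T. ✗
h: successors {a, b, c, e, f, g, h}; <>(q -> ~(q | p)) there: a:T, b:F, c:T, e:T, f:T, g:T, h:T. ✗
— 1 world.
For <>(~q & [](q | p)):
a: successors {a, b, d, f, g}; ~q & [](q | p) there: a:T, b:T, d:F, f:T, g:F. ✓
b: successors {d, h}; ~q & [](q | p) there: d:F, h:F. ✗
c: successors {a, b, d, e, f}; ~q & [](q | p) there: a:T, b:T, d:F, e:F, f:T. ✓
d: successors {a, b, c, f, g}; ~q & [](q | p) there: a:T, b:T, c:T, f:T, g:F. ✓
e: successors {b, c, d, e, f, g, h}; ~q & [](q | p) there: b:T, c:T, d:F, e:F, f:T, g:F, h:F. ✓
f: successors {b, c, d, e, f, g}; ~q & [](q | p) there: b:T, c:T, d:F, e:F, f:T, g:F. ✓
g: successors {b, e, f, g, h}; ~q & [](q | p) there: b:T, e:F, f:T, g:F, h:F. ✓
h: successors {a, b, c, e, f, g, h}; ~q & [](q | p) there: a:T, b:T, c:T, e:F, f:T, g:F, h:F. ✓
— 7 worlds.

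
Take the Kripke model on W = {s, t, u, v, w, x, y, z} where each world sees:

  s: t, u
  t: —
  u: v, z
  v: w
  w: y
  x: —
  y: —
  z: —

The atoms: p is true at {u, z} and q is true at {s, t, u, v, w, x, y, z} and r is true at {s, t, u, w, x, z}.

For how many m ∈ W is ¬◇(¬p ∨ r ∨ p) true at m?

4

s: ◇(¬p ∨ r ∨ p) is T. ✗
t: ◇(¬p ∨ r ∨ p) is F. ✓
u: ◇(¬p ∨ r ∨ p) is T. ✗
v: ◇(¬p ∨ r ∨ p) is T. ✗
w: ◇(¬p ∨ r ∨ p) is T. ✗
x: ◇(¬p ∨ r ∨ p) is F. ✓
y: ◇(¬p ∨ r ∨ p) is F. ✓
z: ◇(¬p ∨ r ∨ p) is F. ✓
Satisfying worlds: {t, x, y, z}.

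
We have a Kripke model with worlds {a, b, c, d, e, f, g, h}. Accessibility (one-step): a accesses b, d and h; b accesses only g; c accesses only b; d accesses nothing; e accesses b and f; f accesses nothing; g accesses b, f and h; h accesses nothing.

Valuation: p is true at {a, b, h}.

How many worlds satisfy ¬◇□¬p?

a: ◇□¬p is T. ✗
b: ◇□¬p is F. ✓
c: ◇□¬p is T. ✗
d: ◇□¬p is F. ✓
e: ◇□¬p is T. ✗
f: ◇□¬p is F. ✓
g: ◇□¬p is T. ✗
h: ◇□¬p is F. ✓
Satisfying worlds: {b, d, f, h}.

4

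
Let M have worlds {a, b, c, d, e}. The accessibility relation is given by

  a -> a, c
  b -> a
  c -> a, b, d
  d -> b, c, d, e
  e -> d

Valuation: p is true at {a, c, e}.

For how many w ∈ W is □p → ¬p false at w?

1

a: □p is T, ¬p is F. ✗
b: □p is T, ¬p is T. ✓
c: □p is F, ¬p is F. ✓
d: □p is F, ¬p is T. ✓
e: □p is F, ¬p is F. ✓
Satisfying worlds: {b, c, d, e}.
So □p → ¬p fails at the other 1 world.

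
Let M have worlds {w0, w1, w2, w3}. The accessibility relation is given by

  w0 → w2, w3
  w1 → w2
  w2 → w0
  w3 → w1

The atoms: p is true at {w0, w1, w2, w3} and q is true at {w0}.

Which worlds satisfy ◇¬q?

{w0, w1, w3}

w0: successors {w2, w3}; ¬q there: w2:T, w3:T. ✓
w1: successors {w2}; ¬q there: w2:T. ✓
w2: successors {w0}; ¬q there: w0:F. ✗
w3: successors {w1}; ¬q there: w1:T. ✓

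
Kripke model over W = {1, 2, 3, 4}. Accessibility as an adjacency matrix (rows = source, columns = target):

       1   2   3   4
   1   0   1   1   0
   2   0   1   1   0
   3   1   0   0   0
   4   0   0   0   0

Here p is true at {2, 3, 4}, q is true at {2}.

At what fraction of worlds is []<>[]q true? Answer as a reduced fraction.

1/4

1: successors {2, 3}; <>[]q there: 2:F, 3:F. ✗
2: successors {2, 3}; <>[]q there: 2:F, 3:F. ✗
3: successors {1}; <>[]q there: 1:F. ✗
4: no successors, so []<>[]q holds vacuously. ✓
That's 1 of 4 worlds, so 1/4.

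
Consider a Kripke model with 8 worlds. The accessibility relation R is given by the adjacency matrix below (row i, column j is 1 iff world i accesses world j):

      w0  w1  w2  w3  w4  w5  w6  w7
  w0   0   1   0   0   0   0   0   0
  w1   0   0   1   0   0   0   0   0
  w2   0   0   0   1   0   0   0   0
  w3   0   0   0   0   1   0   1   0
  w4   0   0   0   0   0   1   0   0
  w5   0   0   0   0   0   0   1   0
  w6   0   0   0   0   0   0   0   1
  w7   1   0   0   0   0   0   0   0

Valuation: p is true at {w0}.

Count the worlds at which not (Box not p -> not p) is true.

1

w0: Box not p -> not p is F. ✓
w1: Box not p -> not p is T. ✗
w2: Box not p -> not p is T. ✗
w3: Box not p -> not p is T. ✗
w4: Box not p -> not p is T. ✗
w5: Box not p -> not p is T. ✗
w6: Box not p -> not p is T. ✗
w7: Box not p -> not p is T. ✗
Satisfying worlds: {w0}.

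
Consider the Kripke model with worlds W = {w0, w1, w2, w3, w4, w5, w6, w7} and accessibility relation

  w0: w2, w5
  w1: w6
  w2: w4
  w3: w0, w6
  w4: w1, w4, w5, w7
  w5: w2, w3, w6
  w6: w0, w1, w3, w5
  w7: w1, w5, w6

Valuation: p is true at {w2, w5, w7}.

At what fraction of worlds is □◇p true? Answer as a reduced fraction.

w0: successors {w2, w5}; ◇p there: w2:F, w5:T. ✗
w1: successors {w6}; ◇p there: w6:T. ✓
w2: successors {w4}; ◇p there: w4:T. ✓
w3: successors {w0, w6}; ◇p there: w0:T, w6:T. ✓
w4: successors {w1, w4, w5, w7}; ◇p there: w1:F, w4:T, w5:T, w7:T. ✗
w5: successors {w2, w3, w6}; ◇p there: w2:F, w3:F, w6:T. ✗
w6: successors {w0, w1, w3, w5}; ◇p there: w0:T, w1:F, w3:F, w5:T. ✗
w7: successors {w1, w5, w6}; ◇p there: w1:F, w5:T, w6:T. ✗
That's 3 of 8 worlds, so 3/8.

3/8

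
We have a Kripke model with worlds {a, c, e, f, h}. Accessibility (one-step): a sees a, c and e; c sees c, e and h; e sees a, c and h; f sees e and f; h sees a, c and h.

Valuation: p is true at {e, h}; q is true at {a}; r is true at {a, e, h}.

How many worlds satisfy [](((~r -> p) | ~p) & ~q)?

a: successors {a, c, e}; ((~r -> p) | ~p) & ~q there: a:F, c:T, e:T. ✗
c: successors {c, e, h}; ((~r -> p) | ~p) & ~q there: c:T, e:T, h:T. ✓
e: successors {a, c, h}; ((~r -> p) | ~p) & ~q there: a:F, c:T, h:T. ✗
f: successors {e, f}; ((~r -> p) | ~p) & ~q there: e:T, f:T. ✓
h: successors {a, c, h}; ((~r -> p) | ~p) & ~q there: a:F, c:T, h:T. ✗
Satisfying worlds: {c, f}.

2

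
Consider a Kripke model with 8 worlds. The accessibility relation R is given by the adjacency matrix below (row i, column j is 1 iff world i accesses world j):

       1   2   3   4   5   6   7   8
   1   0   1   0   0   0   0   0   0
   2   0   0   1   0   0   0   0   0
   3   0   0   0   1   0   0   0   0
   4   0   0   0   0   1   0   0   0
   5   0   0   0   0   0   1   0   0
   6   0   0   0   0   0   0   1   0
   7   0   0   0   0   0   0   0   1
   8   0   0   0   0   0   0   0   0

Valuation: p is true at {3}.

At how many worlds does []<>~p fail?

1: successors {2}; <>~p there: 2:F. ✗
2: successors {3}; <>~p there: 3:T. ✓
3: successors {4}; <>~p there: 4:T. ✓
4: successors {5}; <>~p there: 5:T. ✓
5: successors {6}; <>~p there: 6:T. ✓
6: successors {7}; <>~p there: 7:T. ✓
7: successors {8}; <>~p there: 8:F. ✗
8: no successors, so []<>~p holds vacuously. ✓
Satisfying worlds: {2, 3, 4, 5, 6, 8}.
So []<>~p fails at the other 2 worlds.

2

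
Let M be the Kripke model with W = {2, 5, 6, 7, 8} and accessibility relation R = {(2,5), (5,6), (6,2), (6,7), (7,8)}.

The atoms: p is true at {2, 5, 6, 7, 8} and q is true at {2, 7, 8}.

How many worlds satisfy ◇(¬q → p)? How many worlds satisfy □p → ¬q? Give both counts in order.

4 and 2

For ◇(¬q → p):
2: successors {5}; ¬q → p there: 5:T. ✓
5: successors {6}; ¬q → p there: 6:T. ✓
6: successors {2, 7}; ¬q → p there: 2:T, 7:T. ✓
7: successors {8}; ¬q → p there: 8:T. ✓
8: no successors, so ◇(¬q → p) fails. ✗
— 4 worlds.
For □p → ¬q:
2: □p is T, ¬q is F. ✗
5: □p is T, ¬q is T. ✓
6: □p is T, ¬q is T. ✓
7: □p is T, ¬q is F. ✗
8: □p is T, ¬q is F. ✗
— 2 worlds.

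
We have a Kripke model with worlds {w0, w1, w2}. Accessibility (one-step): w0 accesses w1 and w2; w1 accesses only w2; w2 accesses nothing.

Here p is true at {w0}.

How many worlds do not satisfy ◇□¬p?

1

w0: successors {w1, w2}; □¬p there: w1:T, w2:T. ✓
w1: successors {w2}; □¬p there: w2:T. ✓
w2: no successors, so ◇□¬p fails. ✗
Satisfying worlds: {w0, w1}.
So ◇□¬p fails at the other 1 world.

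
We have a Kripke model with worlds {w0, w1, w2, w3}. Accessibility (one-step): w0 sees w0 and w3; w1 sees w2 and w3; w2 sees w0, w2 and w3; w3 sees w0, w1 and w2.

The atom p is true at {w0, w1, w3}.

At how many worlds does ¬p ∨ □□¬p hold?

1

w0: ¬p is F, □□¬p is F. ✗
w1: ¬p is F, □□¬p is F. ✗
w2: ¬p is T, □□¬p is F. ✓
w3: ¬p is F, □□¬p is F. ✗
Satisfying worlds: {w2}.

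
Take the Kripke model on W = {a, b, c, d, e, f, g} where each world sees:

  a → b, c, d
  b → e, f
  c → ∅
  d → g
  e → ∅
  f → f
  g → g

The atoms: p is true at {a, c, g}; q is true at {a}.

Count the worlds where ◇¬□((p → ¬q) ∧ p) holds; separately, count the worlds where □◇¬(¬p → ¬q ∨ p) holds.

For ◇¬□((p → ¬q) ∧ p):
a: successors {b, c, d}; ¬□((p → ¬q) ∧ p) there: b:T, c:F, d:F. ✓
b: successors {e, f}; ¬□((p → ¬q) ∧ p) there: e:F, f:T. ✓
c: no successors, so ◇¬□((p → ¬q) ∧ p) fails. ✗
d: successors {g}; ¬□((p → ¬q) ∧ p) there: g:F. ✗
e: no successors, so ◇¬□((p → ¬q) ∧ p) fails. ✗
f: successors {f}; ¬□((p → ¬q) ∧ p) there: f:T. ✓
g: successors {g}; ¬□((p → ¬q) ∧ p) there: g:F. ✗
— 3 worlds.
For □◇¬(¬p → ¬q ∨ p):
a: successors {b, c, d}; ◇¬(¬p → ¬q ∨ p) there: b:F, c:F, d:F. ✗
b: successors {e, f}; ◇¬(¬p → ¬q ∨ p) there: e:F, f:F. ✗
c: no successors, so □◇¬(¬p → ¬q ∨ p) holds vacuously. ✓
d: successors {g}; ◇¬(¬p → ¬q ∨ p) there: g:F. ✗
e: no successors, so □◇¬(¬p → ¬q ∨ p) holds vacuously. ✓
f: successors {f}; ◇¬(¬p → ¬q ∨ p) there: f:F. ✗
g: successors {g}; ◇¬(¬p → ¬q ∨ p) there: g:F. ✗
— 2 worlds.

3 and 2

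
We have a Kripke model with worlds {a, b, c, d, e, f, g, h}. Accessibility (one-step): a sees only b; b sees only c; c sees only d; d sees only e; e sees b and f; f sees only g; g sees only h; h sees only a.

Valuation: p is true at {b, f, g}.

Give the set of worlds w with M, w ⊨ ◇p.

a: successors {b}; p there: b:T. ✓
b: successors {c}; p there: c:F. ✗
c: successors {d}; p there: d:F. ✗
d: successors {e}; p there: e:F. ✗
e: successors {b, f}; p there: b:T, f:T. ✓
f: successors {g}; p there: g:T. ✓
g: successors {h}; p there: h:F. ✗
h: successors {a}; p there: a:F. ✗

{a, e, f}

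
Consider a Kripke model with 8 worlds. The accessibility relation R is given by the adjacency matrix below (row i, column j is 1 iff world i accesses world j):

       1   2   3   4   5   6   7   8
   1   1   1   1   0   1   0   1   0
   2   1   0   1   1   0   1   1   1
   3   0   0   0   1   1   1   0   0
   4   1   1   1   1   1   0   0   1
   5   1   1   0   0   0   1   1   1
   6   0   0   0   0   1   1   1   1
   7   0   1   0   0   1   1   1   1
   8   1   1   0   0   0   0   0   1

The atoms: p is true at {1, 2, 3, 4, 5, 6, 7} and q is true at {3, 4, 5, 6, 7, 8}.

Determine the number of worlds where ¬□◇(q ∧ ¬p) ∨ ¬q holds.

1: ¬□◇(q ∧ ¬p) is T, ¬q is T. ✓
2: ¬□◇(q ∧ ¬p) is T, ¬q is T. ✓
3: ¬□◇(q ∧ ¬p) is F, ¬q is F. ✗
4: ¬□◇(q ∧ ¬p) is T, ¬q is F. ✓
5: ¬□◇(q ∧ ¬p) is T, ¬q is F. ✓
6: ¬□◇(q ∧ ¬p) is F, ¬q is F. ✗
7: ¬□◇(q ∧ ¬p) is F, ¬q is F. ✗
8: ¬□◇(q ∧ ¬p) is T, ¬q is F. ✓
Satisfying worlds: {1, 2, 4, 5, 8}.

5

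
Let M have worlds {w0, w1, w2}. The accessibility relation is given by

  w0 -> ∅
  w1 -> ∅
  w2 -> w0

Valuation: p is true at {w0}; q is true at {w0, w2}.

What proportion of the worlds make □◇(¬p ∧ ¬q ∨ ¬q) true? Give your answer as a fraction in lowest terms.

w0: no successors, so □◇(¬p ∧ ¬q ∨ ¬q) holds vacuously. ✓
w1: no successors, so □◇(¬p ∧ ¬q ∨ ¬q) holds vacuously. ✓
w2: successors {w0}; ◇(¬p ∧ ¬q ∨ ¬q) there: w0:F. ✗
That's 2 of 3 worlds, so 2/3.

2/3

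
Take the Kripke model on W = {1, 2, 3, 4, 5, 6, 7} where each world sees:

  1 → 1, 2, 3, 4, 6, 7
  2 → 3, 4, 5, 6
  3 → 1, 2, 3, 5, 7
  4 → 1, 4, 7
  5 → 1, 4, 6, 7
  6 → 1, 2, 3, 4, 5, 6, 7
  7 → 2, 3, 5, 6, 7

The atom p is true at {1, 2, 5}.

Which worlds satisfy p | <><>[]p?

{1, 2, 5}

1: p is T, <><>[]p is F. ✓
2: p is T, <><>[]p is F. ✓
3: p is F, <><>[]p is F. ✗
4: p is F, <><>[]p is F. ✗
5: p is T, <><>[]p is F. ✓
6: p is F, <><>[]p is F. ✗
7: p is F, <><>[]p is F. ✗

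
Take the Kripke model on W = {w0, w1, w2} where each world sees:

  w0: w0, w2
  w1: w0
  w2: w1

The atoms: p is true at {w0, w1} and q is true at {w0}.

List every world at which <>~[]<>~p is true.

{w0, w1}

w0: successors {w0, w2}; ~[]<>~p there: w0:T, w2:T. ✓
w1: successors {w0}; ~[]<>~p there: w0:T. ✓
w2: successors {w1}; ~[]<>~p there: w1:F. ✗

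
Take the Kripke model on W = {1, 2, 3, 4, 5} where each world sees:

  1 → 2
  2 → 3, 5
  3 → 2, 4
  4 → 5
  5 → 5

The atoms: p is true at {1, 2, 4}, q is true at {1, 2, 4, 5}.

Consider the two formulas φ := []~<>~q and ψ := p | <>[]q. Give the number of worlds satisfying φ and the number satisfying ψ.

For []~<>~q:
1: successors {2}; ~<>~q there: 2:F. ✗
2: successors {3, 5}; ~<>~q there: 3:T, 5:T. ✓
3: successors {2, 4}; ~<>~q there: 2:F, 4:T. ✗
4: successors {5}; ~<>~q there: 5:T. ✓
5: successors {5}; ~<>~q there: 5:T. ✓
— 3 worlds.
For p | <>[]q:
1: p is T, <>[]q is F. ✓
2: p is T, <>[]q is T. ✓
3: p is F, <>[]q is T. ✓
4: p is T, <>[]q is T. ✓
5: p is F, <>[]q is T. ✓
— 5 worlds.

3 and 5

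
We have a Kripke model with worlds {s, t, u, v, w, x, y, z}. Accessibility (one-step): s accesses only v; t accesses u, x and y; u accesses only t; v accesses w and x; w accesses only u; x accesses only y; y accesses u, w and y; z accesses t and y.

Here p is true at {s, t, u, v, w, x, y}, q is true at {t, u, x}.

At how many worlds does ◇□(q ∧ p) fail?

s: successors {v}; □(q ∧ p) there: v:F. ✗
t: successors {u, x, y}; □(q ∧ p) there: u:T, x:F, y:F. ✓
u: successors {t}; □(q ∧ p) there: t:F. ✗
v: successors {w, x}; □(q ∧ p) there: w:T, x:F. ✓
w: successors {u}; □(q ∧ p) there: u:T. ✓
x: successors {y}; □(q ∧ p) there: y:F. ✗
y: successors {u, w, y}; □(q ∧ p) there: u:T, w:T, y:F. ✓
z: successors {t, y}; □(q ∧ p) there: t:F, y:F. ✗
Satisfying worlds: {t, v, w, y}.
So ◇□(q ∧ p) fails at the other 4 worlds.

4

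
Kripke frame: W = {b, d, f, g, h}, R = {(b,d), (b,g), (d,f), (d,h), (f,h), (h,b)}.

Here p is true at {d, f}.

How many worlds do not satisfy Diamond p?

b: successors {d, g}; p there: d:T, g:F. ✓
d: successors {f, h}; p there: f:T, h:F. ✓
f: successors {h}; p there: h:F. ✗
g: no successors, so Diamond p fails. ✗
h: successors {b}; p there: b:F. ✗
Satisfying worlds: {b, d}.
So Diamond p fails at the other 3 worlds.

3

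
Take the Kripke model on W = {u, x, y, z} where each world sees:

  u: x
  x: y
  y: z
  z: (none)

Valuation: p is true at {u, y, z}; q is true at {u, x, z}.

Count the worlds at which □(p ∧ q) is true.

u: successors {x}; p ∧ q there: x:F. ✗
x: successors {y}; p ∧ q there: y:F. ✗
y: successors {z}; p ∧ q there: z:T. ✓
z: no successors, so □(p ∧ q) holds vacuously. ✓
Satisfying worlds: {y, z}.

2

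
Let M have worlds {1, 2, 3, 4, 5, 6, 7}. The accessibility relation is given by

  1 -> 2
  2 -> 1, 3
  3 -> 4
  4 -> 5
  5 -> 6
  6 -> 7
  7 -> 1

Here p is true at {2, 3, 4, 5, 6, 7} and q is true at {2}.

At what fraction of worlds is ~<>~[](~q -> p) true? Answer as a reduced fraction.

5/7

1: <>~[](~q -> p) is T. ✗
2: <>~[](~q -> p) is F. ✓
3: <>~[](~q -> p) is F. ✓
4: <>~[](~q -> p) is F. ✓
5: <>~[](~q -> p) is F. ✓
6: <>~[](~q -> p) is T. ✗
7: <>~[](~q -> p) is F. ✓
That's 5 of 7 worlds, so 5/7.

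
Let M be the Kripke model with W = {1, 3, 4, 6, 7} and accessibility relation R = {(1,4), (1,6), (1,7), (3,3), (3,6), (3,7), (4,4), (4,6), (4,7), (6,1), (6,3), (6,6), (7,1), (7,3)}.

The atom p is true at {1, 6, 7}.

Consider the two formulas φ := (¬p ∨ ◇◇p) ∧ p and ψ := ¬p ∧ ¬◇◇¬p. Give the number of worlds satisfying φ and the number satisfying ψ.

3 and 0

For (¬p ∨ ◇◇p) ∧ p:
1: ¬p ∨ ◇◇p is T, p is T. ✓
3: ¬p ∨ ◇◇p is T, p is F. ✗
4: ¬p ∨ ◇◇p is T, p is F. ✗
6: ¬p ∨ ◇◇p is T, p is T. ✓
7: ¬p ∨ ◇◇p is T, p is T. ✓
— 3 worlds.
For ¬p ∧ ¬◇◇¬p:
1: ¬p is F, ¬◇◇¬p is F. ✗
3: ¬p is T, ¬◇◇¬p is F. ✗
4: ¬p is T, ¬◇◇¬p is F. ✗
6: ¬p is F, ¬◇◇¬p is F. ✗
7: ¬p is F, ¬◇◇¬p is F. ✗
— 0 worlds.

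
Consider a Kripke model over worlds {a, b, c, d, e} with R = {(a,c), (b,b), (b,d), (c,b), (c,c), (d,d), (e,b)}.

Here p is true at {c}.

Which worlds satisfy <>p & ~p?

{a}

a: <>p is T, ~p is T. ✓
b: <>p is F, ~p is T. ✗
c: <>p is T, ~p is F. ✗
d: <>p is F, ~p is T. ✗
e: <>p is F, ~p is T. ✗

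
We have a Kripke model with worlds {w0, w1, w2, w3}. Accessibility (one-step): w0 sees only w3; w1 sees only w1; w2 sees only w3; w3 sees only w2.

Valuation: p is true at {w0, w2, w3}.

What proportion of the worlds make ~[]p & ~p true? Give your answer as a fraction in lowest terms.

1/4

w0: ~[]p is F, ~p is F. ✗
w1: ~[]p is T, ~p is T. ✓
w2: ~[]p is F, ~p is F. ✗
w3: ~[]p is F, ~p is F. ✗
That's 1 of 4 worlds, so 1/4.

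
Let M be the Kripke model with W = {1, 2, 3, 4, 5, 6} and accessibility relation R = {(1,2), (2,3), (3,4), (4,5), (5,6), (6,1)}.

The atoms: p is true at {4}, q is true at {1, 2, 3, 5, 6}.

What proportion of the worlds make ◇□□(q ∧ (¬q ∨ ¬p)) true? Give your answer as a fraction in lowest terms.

5/6

1: successors {2}; □□(q ∧ (¬q ∨ ¬p)) there: 2:F. ✗
2: successors {3}; □□(q ∧ (¬q ∨ ¬p)) there: 3:T. ✓
3: successors {4}; □□(q ∧ (¬q ∨ ¬p)) there: 4:T. ✓
4: successors {5}; □□(q ∧ (¬q ∨ ¬p)) there: 5:T. ✓
5: successors {6}; □□(q ∧ (¬q ∨ ¬p)) there: 6:T. ✓
6: successors {1}; □□(q ∧ (¬q ∨ ¬p)) there: 1:T. ✓
That's 5 of 6 worlds, so 5/6.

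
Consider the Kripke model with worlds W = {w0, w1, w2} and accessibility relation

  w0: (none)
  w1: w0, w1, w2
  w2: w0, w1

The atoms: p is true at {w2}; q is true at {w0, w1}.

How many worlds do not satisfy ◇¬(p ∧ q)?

w0: no successors, so ◇¬(p ∧ q) fails. ✗
w1: successors {w0, w1, w2}; ¬(p ∧ q) there: w0:T, w1:T, w2:T. ✓
w2: successors {w0, w1}; ¬(p ∧ q) there: w0:T, w1:T. ✓
Satisfying worlds: {w1, w2}.
So ◇¬(p ∧ q) fails at the other 1 world.

1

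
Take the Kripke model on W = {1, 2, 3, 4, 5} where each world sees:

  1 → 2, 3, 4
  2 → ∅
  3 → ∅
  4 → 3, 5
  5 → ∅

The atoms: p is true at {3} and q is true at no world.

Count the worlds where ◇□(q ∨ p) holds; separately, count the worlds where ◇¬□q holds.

2 and 1

For ◇□(q ∨ p):
1: successors {2, 3, 4}; □(q ∨ p) there: 2:T, 3:T, 4:F. ✓
2: no successors, so ◇□(q ∨ p) fails. ✗
3: no successors, so ◇□(q ∨ p) fails. ✗
4: successors {3, 5}; □(q ∨ p) there: 3:T, 5:T. ✓
5: no successors, so ◇□(q ∨ p) fails. ✗
— 2 worlds.
For ◇¬□q:
1: successors {2, 3, 4}; ¬□q there: 2:F, 3:F, 4:T. ✓
2: no successors, so ◇¬□q fails. ✗
3: no successors, so ◇¬□q fails. ✗
4: successors {3, 5}; ¬□q there: 3:F, 5:F. ✗
5: no successors, so ◇¬□q fails. ✗
— 1 world.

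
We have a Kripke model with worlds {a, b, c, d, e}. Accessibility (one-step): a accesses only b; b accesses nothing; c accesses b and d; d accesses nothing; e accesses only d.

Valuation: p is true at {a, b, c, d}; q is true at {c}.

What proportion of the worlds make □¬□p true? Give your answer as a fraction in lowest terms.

a: successors {b}; ¬□p there: b:F. ✗
b: no successors, so □¬□p holds vacuously. ✓
c: successors {b, d}; ¬□p there: b:F, d:F. ✗
d: no successors, so □¬□p holds vacuously. ✓
e: successors {d}; ¬□p there: d:F. ✗
That's 2 of 5 worlds, so 2/5.

2/5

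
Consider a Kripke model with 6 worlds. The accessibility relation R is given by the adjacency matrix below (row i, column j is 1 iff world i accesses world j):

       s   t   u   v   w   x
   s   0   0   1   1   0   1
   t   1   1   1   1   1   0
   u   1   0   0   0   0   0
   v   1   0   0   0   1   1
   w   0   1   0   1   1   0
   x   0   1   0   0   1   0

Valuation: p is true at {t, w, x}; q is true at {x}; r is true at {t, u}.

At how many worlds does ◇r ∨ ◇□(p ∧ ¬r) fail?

2

s: ◇r is T, ◇□(p ∧ ¬r) is F. ✓
t: ◇r is T, ◇□(p ∧ ¬r) is F. ✓
u: ◇r is F, ◇□(p ∧ ¬r) is F. ✗
v: ◇r is F, ◇□(p ∧ ¬r) is F. ✗
w: ◇r is T, ◇□(p ∧ ¬r) is F. ✓
x: ◇r is T, ◇□(p ∧ ¬r) is F. ✓
Satisfying worlds: {s, t, w, x}.
So ◇r ∨ ◇□(p ∧ ¬r) fails at the other 2 worlds.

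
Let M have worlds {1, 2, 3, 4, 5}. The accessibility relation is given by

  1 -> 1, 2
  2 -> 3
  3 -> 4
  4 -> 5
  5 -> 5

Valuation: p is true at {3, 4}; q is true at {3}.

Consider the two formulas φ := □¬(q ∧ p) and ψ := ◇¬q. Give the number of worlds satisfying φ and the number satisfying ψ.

For □¬(q ∧ p):
1: successors {1, 2}; ¬(q ∧ p) there: 1:T, 2:T. ✓
2: successors {3}; ¬(q ∧ p) there: 3:F. ✗
3: successors {4}; ¬(q ∧ p) there: 4:T. ✓
4: successors {5}; ¬(q ∧ p) there: 5:T. ✓
5: successors {5}; ¬(q ∧ p) there: 5:T. ✓
— 4 worlds.
For ◇¬q:
1: successors {1, 2}; ¬q there: 1:T, 2:T. ✓
2: successors {3}; ¬q there: 3:F. ✗
3: successors {4}; ¬q there: 4:T. ✓
4: successors {5}; ¬q there: 5:T. ✓
5: successors {5}; ¬q there: 5:T. ✓
— 4 worlds.

4 and 4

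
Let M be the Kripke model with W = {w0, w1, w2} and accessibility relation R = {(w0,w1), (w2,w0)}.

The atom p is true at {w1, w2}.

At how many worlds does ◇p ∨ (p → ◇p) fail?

w0: ◇p is T, p → ◇p is T. ✓
w1: ◇p is F, p → ◇p is F. ✗
w2: ◇p is F, p → ◇p is F. ✗
Satisfying worlds: {w0}.
So ◇p ∨ (p → ◇p) fails at the other 2 worlds.

2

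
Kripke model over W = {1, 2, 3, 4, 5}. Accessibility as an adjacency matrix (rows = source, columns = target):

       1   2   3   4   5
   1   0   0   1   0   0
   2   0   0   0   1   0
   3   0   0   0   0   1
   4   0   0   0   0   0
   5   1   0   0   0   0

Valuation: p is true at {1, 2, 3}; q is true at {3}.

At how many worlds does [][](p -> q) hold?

4

1: successors {3}; [](p -> q) there: 3:T. ✓
2: successors {4}; [](p -> q) there: 4:T. ✓
3: successors {5}; [](p -> q) there: 5:F. ✗
4: no successors, so [][](p -> q) holds vacuously. ✓
5: successors {1}; [](p -> q) there: 1:T. ✓
Satisfying worlds: {1, 2, 4, 5}.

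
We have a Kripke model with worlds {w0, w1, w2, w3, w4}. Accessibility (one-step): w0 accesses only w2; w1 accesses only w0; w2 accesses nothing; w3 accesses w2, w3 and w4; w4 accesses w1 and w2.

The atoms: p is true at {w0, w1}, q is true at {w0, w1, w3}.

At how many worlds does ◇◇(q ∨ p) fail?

3

w0: successors {w2}; ◇(q ∨ p) there: w2:F. ✗
w1: successors {w0}; ◇(q ∨ p) there: w0:F. ✗
w2: no successors, so ◇◇(q ∨ p) fails. ✗
w3: successors {w2, w3, w4}; ◇(q ∨ p) there: w2:F, w3:T, w4:T. ✓
w4: successors {w1, w2}; ◇(q ∨ p) there: w1:T, w2:F. ✓
Satisfying worlds: {w3, w4}.
So ◇◇(q ∨ p) fails at the other 3 worlds.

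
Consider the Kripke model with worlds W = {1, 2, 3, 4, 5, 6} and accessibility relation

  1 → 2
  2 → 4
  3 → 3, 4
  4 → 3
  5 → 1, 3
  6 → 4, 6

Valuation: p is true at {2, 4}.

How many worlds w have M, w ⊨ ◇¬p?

1: successors {2}; ¬p there: 2:F. ✗
2: successors {4}; ¬p there: 4:F. ✗
3: successors {3, 4}; ¬p there: 3:T, 4:F. ✓
4: successors {3}; ¬p there: 3:T. ✓
5: successors {1, 3}; ¬p there: 1:T, 3:T. ✓
6: successors {4, 6}; ¬p there: 4:F, 6:T. ✓
Satisfying worlds: {3, 4, 5, 6}.

4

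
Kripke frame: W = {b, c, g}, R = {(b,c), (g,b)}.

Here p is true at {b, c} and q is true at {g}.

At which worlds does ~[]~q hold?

b: []~q is T. ✗
c: []~q is T. ✗
g: []~q is T. ✗

∅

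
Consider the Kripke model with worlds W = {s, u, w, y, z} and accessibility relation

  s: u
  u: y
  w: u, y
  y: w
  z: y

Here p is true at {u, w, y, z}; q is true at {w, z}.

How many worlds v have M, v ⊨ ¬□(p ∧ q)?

4

s: □(p ∧ q) is F. ✓
u: □(p ∧ q) is F. ✓
w: □(p ∧ q) is F. ✓
y: □(p ∧ q) is T. ✗
z: □(p ∧ q) is F. ✓
Satisfying worlds: {s, u, w, z}.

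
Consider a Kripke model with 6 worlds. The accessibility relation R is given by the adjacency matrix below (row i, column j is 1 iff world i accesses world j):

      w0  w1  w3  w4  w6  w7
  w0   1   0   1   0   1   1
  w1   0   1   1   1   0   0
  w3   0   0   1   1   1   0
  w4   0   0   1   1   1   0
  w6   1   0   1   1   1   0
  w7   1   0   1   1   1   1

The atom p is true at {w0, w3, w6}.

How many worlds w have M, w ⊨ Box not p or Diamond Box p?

0

w0: Box not p is F, Diamond Box p is F. ✗
w1: Box not p is F, Diamond Box p is F. ✗
w3: Box not p is F, Diamond Box p is F. ✗
w4: Box not p is F, Diamond Box p is F. ✗
w6: Box not p is F, Diamond Box p is F. ✗
w7: Box not p is F, Diamond Box p is F. ✗
Satisfying worlds: ∅.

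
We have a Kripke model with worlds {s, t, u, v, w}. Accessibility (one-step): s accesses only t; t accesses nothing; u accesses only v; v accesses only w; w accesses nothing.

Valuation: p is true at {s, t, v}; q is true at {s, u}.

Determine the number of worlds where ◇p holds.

s: successors {t}; p there: t:T. ✓
t: no successors, so ◇p fails. ✗
u: successors {v}; p there: v:T. ✓
v: successors {w}; p there: w:F. ✗
w: no successors, so ◇p fails. ✗
Satisfying worlds: {s, u}.

2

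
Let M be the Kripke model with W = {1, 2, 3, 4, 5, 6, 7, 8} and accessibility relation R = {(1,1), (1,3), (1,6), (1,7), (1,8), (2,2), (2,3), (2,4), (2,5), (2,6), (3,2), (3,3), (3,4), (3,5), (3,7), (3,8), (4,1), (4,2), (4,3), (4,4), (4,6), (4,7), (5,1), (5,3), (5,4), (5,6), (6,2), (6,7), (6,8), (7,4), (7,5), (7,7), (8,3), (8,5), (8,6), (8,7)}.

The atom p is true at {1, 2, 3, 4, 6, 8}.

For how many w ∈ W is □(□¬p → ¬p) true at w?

8

1: successors {1, 3, 6, 7, 8}; □¬p → ¬p there: 1:T, 3:T, 6:T, 7:T, 8:T. ✓
2: successors {2, 3, 4, 5, 6}; □¬p → ¬p there: 2:T, 3:T, 4:T, 5:T, 6:T. ✓
3: successors {2, 3, 4, 5, 7, 8}; □¬p → ¬p there: 2:T, 3:T, 4:T, 5:T, 7:T, 8:T. ✓
4: successors {1, 2, 3, 4, 6, 7}; □¬p → ¬p there: 1:T, 2:T, 3:T, 4:T, 6:T, 7:T. ✓
5: successors {1, 3, 4, 6}; □¬p → ¬p there: 1:T, 3:T, 4:T, 6:T. ✓
6: successors {2, 7, 8}; □¬p → ¬p there: 2:T, 7:T, 8:T. ✓
7: successors {4, 5, 7}; □¬p → ¬p there: 4:T, 5:T, 7:T. ✓
8: successors {3, 5, 6, 7}; □¬p → ¬p there: 3:T, 5:T, 6:T, 7:T. ✓
Satisfying worlds: {1, 2, 3, 4, 5, 6, 7, 8}.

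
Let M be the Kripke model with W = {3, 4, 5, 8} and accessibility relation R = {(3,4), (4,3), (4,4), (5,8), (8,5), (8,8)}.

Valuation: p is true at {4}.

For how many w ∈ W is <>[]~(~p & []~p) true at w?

3: successors {4}; []~(~p & []~p) there: 4:T. ✓
4: successors {3, 4}; []~(~p & []~p) there: 3:T, 4:T. ✓
5: successors {8}; []~(~p & []~p) there: 8:F. ✗
8: successors {5, 8}; []~(~p & []~p) there: 5:F, 8:F. ✗
Satisfying worlds: {3, 4}.

2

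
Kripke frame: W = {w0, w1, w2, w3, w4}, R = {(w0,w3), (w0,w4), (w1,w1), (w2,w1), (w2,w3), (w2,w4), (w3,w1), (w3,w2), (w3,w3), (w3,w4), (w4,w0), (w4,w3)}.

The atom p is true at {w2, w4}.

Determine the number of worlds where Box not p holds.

2

w0: successors {w3, w4}; not p there: w3:T, w4:F. ✗
w1: successors {w1}; not p there: w1:T. ✓
w2: successors {w1, w3, w4}; not p there: w1:T, w3:T, w4:F. ✗
w3: successors {w1, w2, w3, w4}; not p there: w1:T, w2:F, w3:T, w4:F. ✗
w4: successors {w0, w3}; not p there: w0:T, w3:T. ✓
Satisfying worlds: {w1, w4}.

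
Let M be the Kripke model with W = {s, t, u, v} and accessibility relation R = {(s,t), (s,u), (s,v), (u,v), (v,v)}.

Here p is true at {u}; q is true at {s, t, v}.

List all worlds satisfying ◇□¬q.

{s}

s: successors {t, u, v}; □¬q there: t:T, u:F, v:F. ✓
t: no successors, so ◇□¬q fails. ✗
u: successors {v}; □¬q there: v:F. ✗
v: successors {v}; □¬q there: v:F. ✗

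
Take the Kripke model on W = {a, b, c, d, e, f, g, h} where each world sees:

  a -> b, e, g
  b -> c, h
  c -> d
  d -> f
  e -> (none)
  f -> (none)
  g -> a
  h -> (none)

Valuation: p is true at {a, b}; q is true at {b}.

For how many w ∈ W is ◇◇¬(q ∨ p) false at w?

a: successors {b, e, g}; ◇¬(q ∨ p) there: b:T, e:F, g:F. ✓
b: successors {c, h}; ◇¬(q ∨ p) there: c:T, h:F. ✓
c: successors {d}; ◇¬(q ∨ p) there: d:T. ✓
d: successors {f}; ◇¬(q ∨ p) there: f:F. ✗
e: no successors, so ◇◇¬(q ∨ p) fails. ✗
f: no successors, so ◇◇¬(q ∨ p) fails. ✗
g: successors {a}; ◇¬(q ∨ p) there: a:T. ✓
h: no successors, so ◇◇¬(q ∨ p) fails. ✗
Satisfying worlds: {a, b, c, g}.
So ◇◇¬(q ∨ p) fails at the other 4 worlds.

4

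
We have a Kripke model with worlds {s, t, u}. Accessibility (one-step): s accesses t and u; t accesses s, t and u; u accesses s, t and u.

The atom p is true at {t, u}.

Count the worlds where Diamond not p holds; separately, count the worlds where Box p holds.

2 and 1

For Diamond not p:
s: successors {t, u}; not p there: t:F, u:F. ✗
t: successors {s, t, u}; not p there: s:T, t:F, u:F. ✓
u: successors {s, t, u}; not p there: s:T, t:F, u:F. ✓
— 2 worlds.
For Box p:
s: successors {t, u}; p there: t:T, u:T. ✓
t: successors {s, t, u}; p there: s:F, t:T, u:T. ✗
u: successors {s, t, u}; p there: s:F, t:T, u:T. ✗
— 1 world.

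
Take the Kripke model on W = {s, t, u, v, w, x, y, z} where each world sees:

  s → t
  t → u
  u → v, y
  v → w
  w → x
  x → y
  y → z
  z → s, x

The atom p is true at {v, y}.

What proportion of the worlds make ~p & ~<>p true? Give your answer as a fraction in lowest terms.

s: ~p is T, ~<>p is T. ✓
t: ~p is T, ~<>p is T. ✓
u: ~p is T, ~<>p is F. ✗
v: ~p is F, ~<>p is T. ✗
w: ~p is T, ~<>p is T. ✓
x: ~p is T, ~<>p is F. ✗
y: ~p is F, ~<>p is T. ✗
z: ~p is T, ~<>p is T. ✓
That's 4 of 8 worlds, so 4/8 = 1/2.

1/2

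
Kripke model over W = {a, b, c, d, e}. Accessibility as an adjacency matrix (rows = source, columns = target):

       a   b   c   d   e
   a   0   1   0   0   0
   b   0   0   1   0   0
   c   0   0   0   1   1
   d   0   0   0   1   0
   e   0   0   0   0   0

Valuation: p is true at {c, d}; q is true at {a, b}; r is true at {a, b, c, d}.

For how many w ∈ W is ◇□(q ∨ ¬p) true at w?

1

a: successors {b}; □(q ∨ ¬p) there: b:F. ✗
b: successors {c}; □(q ∨ ¬p) there: c:F. ✗
c: successors {d, e}; □(q ∨ ¬p) there: d:F, e:T. ✓
d: successors {d}; □(q ∨ ¬p) there: d:F. ✗
e: no successors, so ◇□(q ∨ ¬p) fails. ✗
Satisfying worlds: {c}.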